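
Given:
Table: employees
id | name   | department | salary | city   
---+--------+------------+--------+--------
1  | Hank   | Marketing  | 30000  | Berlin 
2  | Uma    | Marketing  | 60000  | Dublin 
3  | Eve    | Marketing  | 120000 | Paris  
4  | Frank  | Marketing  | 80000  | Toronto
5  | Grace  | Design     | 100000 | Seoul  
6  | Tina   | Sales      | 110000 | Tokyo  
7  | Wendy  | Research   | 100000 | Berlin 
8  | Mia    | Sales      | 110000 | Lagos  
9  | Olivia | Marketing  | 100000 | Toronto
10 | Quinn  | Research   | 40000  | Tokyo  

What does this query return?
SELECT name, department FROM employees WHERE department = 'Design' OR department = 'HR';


Filtering: department = 'Design' OR 'HR'
Matching: 1 rows

1 rows:
Grace, Design


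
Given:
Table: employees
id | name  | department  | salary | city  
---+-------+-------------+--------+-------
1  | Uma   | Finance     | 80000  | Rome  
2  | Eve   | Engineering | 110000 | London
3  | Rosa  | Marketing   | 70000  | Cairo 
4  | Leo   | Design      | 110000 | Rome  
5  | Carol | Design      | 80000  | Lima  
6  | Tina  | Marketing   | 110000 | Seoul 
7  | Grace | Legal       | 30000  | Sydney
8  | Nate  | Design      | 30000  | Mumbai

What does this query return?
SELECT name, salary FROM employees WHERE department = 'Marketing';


Filtering: department = 'Marketing'
Matching rows: 2

2 rows:
Rosa, 70000
Tina, 110000


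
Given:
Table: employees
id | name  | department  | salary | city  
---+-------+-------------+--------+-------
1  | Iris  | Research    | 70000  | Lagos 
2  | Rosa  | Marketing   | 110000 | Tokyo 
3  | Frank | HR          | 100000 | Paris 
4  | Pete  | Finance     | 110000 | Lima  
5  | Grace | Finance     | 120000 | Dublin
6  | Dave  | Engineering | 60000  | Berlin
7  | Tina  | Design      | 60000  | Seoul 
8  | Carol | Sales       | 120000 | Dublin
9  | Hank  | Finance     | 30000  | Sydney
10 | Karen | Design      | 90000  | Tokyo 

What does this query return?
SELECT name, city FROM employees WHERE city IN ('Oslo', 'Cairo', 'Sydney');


Filtering: city IN ('Oslo', 'Cairo', 'Sydney')
Matching: 1 rows

1 rows:
Hank, Sydney


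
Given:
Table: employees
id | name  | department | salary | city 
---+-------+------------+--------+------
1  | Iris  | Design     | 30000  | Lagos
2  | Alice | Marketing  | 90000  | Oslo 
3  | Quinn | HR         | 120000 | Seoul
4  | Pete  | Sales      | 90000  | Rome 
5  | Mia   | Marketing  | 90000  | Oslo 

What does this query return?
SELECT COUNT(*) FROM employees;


COUNT(*) counts all rows

5


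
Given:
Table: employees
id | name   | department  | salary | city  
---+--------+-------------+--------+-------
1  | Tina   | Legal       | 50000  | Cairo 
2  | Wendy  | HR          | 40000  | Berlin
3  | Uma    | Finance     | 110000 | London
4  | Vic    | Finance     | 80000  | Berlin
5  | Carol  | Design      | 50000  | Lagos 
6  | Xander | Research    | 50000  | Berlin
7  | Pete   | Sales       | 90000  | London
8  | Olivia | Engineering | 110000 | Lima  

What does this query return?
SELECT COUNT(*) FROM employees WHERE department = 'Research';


Counting rows where department = 'Research'
  Xander -> MATCH


1


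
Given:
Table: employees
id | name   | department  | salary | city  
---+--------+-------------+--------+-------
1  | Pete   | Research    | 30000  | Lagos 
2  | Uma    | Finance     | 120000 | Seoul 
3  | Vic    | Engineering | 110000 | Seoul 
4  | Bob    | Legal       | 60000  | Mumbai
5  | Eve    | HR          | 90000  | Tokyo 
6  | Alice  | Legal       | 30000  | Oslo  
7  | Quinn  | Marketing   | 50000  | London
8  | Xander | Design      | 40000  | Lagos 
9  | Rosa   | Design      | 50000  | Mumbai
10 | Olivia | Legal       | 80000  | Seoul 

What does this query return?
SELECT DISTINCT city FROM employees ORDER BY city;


All 'city' values (row order): Lagos, Seoul, Seoul, Mumbai, Tokyo, Oslo, London, Lagos, Mumbai, Seoul
Removing duplicates leaves 6 unique value(s).

6 values:
Lagos
London
Mumbai
Oslo
Seoul
Tokyo


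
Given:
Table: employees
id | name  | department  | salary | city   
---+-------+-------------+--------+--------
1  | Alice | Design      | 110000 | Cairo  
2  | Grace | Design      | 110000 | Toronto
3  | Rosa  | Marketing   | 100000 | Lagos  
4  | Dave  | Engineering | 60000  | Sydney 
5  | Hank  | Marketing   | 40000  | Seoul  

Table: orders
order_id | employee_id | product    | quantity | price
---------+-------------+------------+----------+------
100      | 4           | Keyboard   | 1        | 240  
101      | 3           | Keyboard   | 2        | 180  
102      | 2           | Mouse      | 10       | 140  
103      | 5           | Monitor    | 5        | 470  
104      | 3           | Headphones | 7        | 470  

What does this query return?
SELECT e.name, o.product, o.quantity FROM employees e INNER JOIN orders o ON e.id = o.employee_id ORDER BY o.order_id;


Joining employees.id = orders.employee_id:
  employee Dave (id=4) -> order Keyboard
  employee Rosa (id=3) -> order Keyboard
  employee Grace (id=2) -> order Mouse
  employee Hank (id=5) -> order Monitor
  employee Rosa (id=3) -> order Headphones


5 rows:
Dave, Keyboard, 1
Rosa, Keyboard, 2
Grace, Mouse, 10
Hank, Monitor, 5
Rosa, Headphones, 7


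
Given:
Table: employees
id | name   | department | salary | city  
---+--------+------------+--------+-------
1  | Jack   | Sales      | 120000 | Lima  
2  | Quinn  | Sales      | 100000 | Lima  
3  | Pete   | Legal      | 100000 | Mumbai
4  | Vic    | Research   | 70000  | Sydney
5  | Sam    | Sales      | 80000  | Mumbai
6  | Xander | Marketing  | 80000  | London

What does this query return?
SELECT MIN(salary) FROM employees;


Salaries: 120000, 100000, 100000, 70000, 80000, 80000
MIN = 70000

70000


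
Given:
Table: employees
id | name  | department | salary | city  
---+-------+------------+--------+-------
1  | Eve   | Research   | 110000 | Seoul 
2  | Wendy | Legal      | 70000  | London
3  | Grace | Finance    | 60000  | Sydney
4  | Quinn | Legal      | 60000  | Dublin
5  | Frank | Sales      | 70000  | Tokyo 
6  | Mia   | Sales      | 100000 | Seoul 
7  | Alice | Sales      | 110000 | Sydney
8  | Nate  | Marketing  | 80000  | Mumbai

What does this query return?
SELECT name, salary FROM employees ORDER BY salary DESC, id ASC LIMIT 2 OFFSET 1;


Sort by salary DESC (id ASC tiebreak), then skip 1 and take 2
Rows 2 through 3

2 rows:
Alice, 110000
Mia, 100000


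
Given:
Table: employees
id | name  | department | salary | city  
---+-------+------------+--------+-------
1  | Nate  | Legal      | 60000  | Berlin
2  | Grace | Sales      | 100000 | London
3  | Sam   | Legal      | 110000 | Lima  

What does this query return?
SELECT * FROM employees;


SELECT * returns all 3 rows with all columns

3 rows:
1, Nate, Legal, 60000, Berlin
2, Grace, Sales, 100000, London
3, Sam, Legal, 110000, Lima


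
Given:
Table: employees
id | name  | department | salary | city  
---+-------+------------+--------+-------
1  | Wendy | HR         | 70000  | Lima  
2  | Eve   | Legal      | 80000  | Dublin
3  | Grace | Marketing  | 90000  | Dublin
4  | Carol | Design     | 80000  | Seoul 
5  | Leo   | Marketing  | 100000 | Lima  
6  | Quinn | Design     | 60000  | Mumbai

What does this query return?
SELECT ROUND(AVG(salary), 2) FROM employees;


SUM(salary) = 480000
COUNT = 6
ROUND(AVG, 2) = ROUND(480000 / 6, 2) = 80000.0

80000.0


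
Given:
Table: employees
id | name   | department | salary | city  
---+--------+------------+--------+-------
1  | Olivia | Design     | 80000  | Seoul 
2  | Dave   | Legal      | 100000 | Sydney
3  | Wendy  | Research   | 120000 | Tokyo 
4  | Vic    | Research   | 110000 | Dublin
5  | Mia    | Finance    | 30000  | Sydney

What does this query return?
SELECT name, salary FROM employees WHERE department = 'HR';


Filtering: department = 'HR'
Matching rows: 0

Empty result set (0 rows)


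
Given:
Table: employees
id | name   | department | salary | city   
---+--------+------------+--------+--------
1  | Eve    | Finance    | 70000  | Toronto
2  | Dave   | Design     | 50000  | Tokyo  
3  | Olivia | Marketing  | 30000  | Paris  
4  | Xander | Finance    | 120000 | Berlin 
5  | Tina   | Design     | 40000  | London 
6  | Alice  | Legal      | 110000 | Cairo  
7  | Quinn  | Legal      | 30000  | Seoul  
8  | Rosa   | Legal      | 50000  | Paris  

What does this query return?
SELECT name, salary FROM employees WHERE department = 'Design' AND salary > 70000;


Filtering: department = 'Design' AND salary > 70000
Matching: 0 rows

Empty result set (0 rows)


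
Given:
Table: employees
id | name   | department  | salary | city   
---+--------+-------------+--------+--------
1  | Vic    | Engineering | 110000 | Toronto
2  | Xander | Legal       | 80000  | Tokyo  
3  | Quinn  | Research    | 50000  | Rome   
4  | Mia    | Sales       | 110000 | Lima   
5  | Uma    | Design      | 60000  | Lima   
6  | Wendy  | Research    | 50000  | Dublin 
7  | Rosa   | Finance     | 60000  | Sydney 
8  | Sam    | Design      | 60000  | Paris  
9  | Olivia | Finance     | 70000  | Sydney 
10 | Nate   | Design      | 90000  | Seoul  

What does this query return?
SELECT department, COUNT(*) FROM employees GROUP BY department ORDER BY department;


Assigning each row to its department group:
  Vic -> Engineering
  Xander -> Legal
  Quinn -> Research
  Mia -> Sales
  Uma -> Design
  Wendy -> Research
  Rosa -> Finance
  Sam -> Design
  Olivia -> Finance
  Nate -> Design


6 groups:
Design, 3
Engineering, 1
Finance, 2
Legal, 1
Research, 2
Sales, 1


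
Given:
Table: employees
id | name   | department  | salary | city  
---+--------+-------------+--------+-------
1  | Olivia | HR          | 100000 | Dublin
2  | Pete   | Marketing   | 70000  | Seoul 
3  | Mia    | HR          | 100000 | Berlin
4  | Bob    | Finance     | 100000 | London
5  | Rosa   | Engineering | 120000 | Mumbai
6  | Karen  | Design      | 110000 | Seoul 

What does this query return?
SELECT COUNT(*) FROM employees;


COUNT(*) counts all rows

6


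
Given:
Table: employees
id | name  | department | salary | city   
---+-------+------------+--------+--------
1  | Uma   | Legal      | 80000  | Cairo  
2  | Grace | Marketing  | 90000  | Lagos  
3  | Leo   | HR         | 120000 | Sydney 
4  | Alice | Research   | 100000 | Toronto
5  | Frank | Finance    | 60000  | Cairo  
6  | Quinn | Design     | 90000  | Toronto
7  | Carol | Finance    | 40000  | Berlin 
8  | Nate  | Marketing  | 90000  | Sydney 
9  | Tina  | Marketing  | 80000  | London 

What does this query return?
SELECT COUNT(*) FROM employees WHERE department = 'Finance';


Counting rows where department = 'Finance'
  Frank -> MATCH
  Carol -> MATCH


2


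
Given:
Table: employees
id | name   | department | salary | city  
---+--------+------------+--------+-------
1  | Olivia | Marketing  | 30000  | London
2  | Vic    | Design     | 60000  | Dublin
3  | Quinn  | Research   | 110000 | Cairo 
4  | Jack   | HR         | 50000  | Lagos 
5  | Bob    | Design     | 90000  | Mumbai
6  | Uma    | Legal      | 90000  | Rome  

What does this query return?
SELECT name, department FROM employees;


Projecting columns: name, department

6 rows:
Olivia, Marketing
Vic, Design
Quinn, Research
Jack, HR
Bob, Design
Uma, Legal


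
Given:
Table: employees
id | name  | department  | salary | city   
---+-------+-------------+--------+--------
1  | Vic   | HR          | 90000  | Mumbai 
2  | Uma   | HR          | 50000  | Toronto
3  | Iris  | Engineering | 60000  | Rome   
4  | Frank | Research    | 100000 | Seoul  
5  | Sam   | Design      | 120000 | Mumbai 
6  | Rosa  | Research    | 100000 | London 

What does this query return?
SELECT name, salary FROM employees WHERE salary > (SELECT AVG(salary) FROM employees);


Subquery: AVG(salary) = 86666.67
Filtering: salary > 86666.67
  Vic (90000) -> MATCH
  Frank (100000) -> MATCH
  Sam (120000) -> MATCH
  Rosa (100000) -> MATCH


4 rows:
Vic, 90000
Frank, 100000
Sam, 120000
Rosa, 100000


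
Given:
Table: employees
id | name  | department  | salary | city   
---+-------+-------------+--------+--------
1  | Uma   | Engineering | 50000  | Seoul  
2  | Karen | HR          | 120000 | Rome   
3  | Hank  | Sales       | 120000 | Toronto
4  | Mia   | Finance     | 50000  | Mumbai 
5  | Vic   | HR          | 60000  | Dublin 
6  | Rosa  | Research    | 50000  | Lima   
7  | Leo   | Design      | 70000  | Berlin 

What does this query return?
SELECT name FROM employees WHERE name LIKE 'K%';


LIKE 'K%' matches names starting with 'K'
Matching: 1

1 rows:
Karen


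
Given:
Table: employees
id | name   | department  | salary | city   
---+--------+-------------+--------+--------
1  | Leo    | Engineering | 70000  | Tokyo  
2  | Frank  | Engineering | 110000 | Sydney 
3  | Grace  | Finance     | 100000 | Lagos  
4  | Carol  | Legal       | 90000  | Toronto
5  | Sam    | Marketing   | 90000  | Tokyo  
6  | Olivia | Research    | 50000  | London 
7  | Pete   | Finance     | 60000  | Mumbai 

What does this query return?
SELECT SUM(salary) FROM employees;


SUM(salary) = 70000 + 110000 + 100000 + 90000 + 90000 + 50000 + 60000 = 570000

570000


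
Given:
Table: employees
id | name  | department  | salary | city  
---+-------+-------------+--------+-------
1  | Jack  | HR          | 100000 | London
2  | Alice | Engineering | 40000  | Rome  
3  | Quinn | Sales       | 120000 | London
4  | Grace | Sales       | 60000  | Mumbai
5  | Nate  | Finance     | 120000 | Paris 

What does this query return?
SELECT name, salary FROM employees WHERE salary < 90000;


Filtering: salary < 90000
Matching: 2 rows

2 rows:
Alice, 40000
Grace, 60000


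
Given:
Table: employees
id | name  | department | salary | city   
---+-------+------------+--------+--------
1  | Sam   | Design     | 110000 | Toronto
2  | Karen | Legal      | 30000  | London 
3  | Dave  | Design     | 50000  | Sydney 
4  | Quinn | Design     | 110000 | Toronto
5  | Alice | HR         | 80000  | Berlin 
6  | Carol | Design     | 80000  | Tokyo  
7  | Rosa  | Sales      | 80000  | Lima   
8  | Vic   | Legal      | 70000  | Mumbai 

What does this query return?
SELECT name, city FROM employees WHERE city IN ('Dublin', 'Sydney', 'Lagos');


Filtering: city IN ('Dublin', 'Sydney', 'Lagos')
Matching: 1 rows

1 rows:
Dave, Sydney


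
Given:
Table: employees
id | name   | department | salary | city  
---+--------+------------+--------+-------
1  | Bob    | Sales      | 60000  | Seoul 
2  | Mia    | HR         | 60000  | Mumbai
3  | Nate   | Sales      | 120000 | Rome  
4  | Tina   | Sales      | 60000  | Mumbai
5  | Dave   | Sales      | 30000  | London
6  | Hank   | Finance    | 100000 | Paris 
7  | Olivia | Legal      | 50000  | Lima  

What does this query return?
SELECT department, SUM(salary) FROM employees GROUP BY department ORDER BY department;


Summing salary within each department:
  Finance: 100000 = 100000
  HR: 60000 = 60000
  Legal: 50000 = 50000
  Sales: 60000 + 120000 + 60000 + 30000 = 270000


4 groups:
Finance, 100000
HR, 60000
Legal, 50000
Sales, 270000


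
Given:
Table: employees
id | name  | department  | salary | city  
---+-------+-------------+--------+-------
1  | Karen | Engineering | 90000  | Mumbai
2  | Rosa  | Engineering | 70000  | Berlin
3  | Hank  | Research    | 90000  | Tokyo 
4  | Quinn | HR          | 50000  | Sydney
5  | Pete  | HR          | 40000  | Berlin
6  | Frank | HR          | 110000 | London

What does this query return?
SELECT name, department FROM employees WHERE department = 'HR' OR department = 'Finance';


Filtering: department = 'HR' OR 'Finance'
Matching: 3 rows

3 rows:
Quinn, HR
Pete, HR
Frank, HR


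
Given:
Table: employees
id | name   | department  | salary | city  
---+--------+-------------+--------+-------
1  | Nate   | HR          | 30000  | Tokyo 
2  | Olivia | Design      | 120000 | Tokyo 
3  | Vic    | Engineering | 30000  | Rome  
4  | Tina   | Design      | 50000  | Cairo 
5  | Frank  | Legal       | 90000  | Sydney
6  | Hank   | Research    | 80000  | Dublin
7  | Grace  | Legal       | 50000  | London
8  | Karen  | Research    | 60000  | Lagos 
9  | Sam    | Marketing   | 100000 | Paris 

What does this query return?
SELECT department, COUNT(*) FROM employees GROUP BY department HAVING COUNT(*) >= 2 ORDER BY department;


Groups with count >= 2:
  Design: 2 -> PASS
  Legal: 2 -> PASS
  Research: 2 -> PASS
  Engineering: 1 -> filtered out
  HR: 1 -> filtered out
  Marketing: 1 -> filtered out


3 groups:
Design, 2
Legal, 2
Research, 2


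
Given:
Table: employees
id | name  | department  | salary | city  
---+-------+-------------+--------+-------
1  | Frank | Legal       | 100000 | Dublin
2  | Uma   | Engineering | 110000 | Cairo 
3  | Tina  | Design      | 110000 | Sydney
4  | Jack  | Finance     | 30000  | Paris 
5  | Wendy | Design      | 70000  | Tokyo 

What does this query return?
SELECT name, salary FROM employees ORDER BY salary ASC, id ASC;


Sorting by salary ASC, then id ASC for ties

5 rows:
Jack, 30000
Wendy, 70000
Frank, 100000
Uma, 110000
Tina, 110000


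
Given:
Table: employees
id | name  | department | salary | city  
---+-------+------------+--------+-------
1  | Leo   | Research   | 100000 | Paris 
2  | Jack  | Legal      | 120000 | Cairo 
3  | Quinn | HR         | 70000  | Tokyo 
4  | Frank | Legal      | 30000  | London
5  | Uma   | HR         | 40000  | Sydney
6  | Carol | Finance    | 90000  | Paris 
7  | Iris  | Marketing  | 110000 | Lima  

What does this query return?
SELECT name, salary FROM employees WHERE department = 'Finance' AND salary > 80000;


Filtering: department = 'Finance' AND salary > 80000
Matching: 1 rows

1 rows:
Carol, 90000


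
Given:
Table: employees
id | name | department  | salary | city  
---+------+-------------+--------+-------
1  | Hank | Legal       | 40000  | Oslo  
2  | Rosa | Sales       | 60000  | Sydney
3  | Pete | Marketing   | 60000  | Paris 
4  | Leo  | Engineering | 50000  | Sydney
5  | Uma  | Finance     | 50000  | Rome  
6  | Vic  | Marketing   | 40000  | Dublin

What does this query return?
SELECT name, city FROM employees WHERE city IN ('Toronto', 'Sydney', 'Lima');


Filtering: city IN ('Toronto', 'Sydney', 'Lima')
Matching: 2 rows

2 rows:
Rosa, Sydney
Leo, Sydney


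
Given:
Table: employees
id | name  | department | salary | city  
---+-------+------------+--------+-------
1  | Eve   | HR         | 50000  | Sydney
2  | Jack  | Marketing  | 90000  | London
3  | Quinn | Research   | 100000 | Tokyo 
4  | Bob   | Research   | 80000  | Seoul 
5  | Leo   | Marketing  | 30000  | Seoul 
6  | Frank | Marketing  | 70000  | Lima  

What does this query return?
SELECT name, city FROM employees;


Projecting columns: name, city

6 rows:
Eve, Sydney
Jack, London
Quinn, Tokyo
Bob, Seoul
Leo, Seoul
Frank, Lima


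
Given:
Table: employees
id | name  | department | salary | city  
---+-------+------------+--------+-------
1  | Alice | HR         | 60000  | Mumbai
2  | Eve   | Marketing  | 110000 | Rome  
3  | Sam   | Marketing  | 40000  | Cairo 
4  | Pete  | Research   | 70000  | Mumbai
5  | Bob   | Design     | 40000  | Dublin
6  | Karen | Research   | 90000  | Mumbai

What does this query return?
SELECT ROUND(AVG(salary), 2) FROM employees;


SUM(salary) = 410000
COUNT = 6
ROUND(AVG, 2) = ROUND(410000 / 6, 2) = 68333.33

68333.33


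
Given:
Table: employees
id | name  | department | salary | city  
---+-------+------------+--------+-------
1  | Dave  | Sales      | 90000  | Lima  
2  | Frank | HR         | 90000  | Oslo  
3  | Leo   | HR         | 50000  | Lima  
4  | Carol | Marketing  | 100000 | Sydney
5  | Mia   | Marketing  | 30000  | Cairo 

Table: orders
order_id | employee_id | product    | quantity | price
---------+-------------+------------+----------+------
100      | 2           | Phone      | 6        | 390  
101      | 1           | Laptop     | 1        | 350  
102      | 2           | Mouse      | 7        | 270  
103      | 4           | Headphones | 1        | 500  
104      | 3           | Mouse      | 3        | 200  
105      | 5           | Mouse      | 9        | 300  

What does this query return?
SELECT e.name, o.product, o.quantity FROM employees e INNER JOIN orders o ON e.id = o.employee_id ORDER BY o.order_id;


Joining employees.id = orders.employee_id:
  employee Frank (id=2) -> order Phone
  employee Dave (id=1) -> order Laptop
  employee Frank (id=2) -> order Mouse
  employee Carol (id=4) -> order Headphones
  employee Leo (id=3) -> order Mouse
  employee Mia (id=5) -> order Mouse


6 rows:
Frank, Phone, 6
Dave, Laptop, 1
Frank, Mouse, 7
Carol, Headphones, 1
Leo, Mouse, 3
Mia, Mouse, 9


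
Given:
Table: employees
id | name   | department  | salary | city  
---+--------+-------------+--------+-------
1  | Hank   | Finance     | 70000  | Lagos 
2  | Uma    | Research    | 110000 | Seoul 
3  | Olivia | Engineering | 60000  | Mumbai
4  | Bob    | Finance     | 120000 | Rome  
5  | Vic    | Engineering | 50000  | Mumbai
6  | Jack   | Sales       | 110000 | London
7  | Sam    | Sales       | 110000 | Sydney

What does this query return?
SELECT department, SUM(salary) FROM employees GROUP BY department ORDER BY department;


Summing salary within each department:
  Engineering: 60000 + 50000 = 110000
  Finance: 70000 + 120000 = 190000
  Research: 110000 = 110000
  Sales: 110000 + 110000 = 220000


4 groups:
Engineering, 110000
Finance, 190000
Research, 110000
Sales, 220000


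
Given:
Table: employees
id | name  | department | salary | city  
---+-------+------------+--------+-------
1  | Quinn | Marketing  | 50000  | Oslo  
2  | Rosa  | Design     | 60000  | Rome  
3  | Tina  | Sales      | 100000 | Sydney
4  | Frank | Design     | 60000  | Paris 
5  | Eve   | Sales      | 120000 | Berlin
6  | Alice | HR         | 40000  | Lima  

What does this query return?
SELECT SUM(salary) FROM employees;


SUM(salary) = 50000 + 60000 + 100000 + 60000 + 120000 + 40000 = 430000

430000


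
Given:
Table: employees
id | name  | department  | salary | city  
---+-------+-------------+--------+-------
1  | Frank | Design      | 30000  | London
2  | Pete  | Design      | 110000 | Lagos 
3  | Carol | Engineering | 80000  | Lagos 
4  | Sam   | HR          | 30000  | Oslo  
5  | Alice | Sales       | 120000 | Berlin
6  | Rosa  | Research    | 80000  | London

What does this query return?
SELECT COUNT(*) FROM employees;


COUNT(*) counts all rows

6


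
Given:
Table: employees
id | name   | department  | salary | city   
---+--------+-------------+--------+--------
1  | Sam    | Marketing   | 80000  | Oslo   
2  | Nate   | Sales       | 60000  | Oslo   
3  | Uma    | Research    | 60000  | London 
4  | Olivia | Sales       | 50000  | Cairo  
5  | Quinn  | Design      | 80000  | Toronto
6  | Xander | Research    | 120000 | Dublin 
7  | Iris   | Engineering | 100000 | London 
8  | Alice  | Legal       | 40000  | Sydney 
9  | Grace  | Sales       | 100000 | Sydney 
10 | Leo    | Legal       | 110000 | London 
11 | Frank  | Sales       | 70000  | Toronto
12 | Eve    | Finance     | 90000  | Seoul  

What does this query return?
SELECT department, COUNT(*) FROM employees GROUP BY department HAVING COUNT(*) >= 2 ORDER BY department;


Groups with count >= 2:
  Legal: 2 -> PASS
  Research: 2 -> PASS
  Sales: 4 -> PASS
  Design: 1 -> filtered out
  Engineering: 1 -> filtered out
  Finance: 1 -> filtered out
  Marketing: 1 -> filtered out


3 groups:
Legal, 2
Research, 2
Sales, 4


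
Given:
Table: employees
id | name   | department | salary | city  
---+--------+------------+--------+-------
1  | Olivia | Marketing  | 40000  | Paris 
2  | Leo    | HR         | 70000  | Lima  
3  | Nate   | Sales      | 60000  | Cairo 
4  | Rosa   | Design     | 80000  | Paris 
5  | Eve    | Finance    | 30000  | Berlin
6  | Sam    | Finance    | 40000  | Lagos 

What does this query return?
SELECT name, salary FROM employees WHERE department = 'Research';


Filtering: department = 'Research'
Matching rows: 0

Empty result set (0 rows)


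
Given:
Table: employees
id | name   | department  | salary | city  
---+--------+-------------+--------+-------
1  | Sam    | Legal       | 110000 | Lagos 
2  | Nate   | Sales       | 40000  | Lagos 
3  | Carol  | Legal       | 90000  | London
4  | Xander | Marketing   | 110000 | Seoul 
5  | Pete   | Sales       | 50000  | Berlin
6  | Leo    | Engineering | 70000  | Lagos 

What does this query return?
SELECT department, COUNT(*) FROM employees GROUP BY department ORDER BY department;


Assigning each row to its department group:
  Sam -> Legal
  Nate -> Sales
  Carol -> Legal
  Xander -> Marketing
  Pete -> Sales
  Leo -> Engineering


4 groups:
Engineering, 1
Legal, 2
Marketing, 1
Sales, 2


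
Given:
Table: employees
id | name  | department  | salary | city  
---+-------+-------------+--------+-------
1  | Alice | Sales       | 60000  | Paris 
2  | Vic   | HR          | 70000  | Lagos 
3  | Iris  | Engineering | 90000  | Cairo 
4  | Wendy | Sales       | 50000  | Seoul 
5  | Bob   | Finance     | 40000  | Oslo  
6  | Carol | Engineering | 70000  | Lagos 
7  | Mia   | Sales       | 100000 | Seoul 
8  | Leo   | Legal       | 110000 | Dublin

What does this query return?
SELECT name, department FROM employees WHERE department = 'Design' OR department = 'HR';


Filtering: department = 'Design' OR 'HR'
Matching: 1 rows

1 rows:
Vic, HR


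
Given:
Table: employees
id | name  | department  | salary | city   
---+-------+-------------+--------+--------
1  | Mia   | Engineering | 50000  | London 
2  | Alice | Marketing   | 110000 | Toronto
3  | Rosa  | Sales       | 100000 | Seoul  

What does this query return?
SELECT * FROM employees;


SELECT * returns all 3 rows with all columns

3 rows:
1, Mia, Engineering, 50000, London
2, Alice, Marketing, 110000, Toronto
3, Rosa, Sales, 100000, Seoul


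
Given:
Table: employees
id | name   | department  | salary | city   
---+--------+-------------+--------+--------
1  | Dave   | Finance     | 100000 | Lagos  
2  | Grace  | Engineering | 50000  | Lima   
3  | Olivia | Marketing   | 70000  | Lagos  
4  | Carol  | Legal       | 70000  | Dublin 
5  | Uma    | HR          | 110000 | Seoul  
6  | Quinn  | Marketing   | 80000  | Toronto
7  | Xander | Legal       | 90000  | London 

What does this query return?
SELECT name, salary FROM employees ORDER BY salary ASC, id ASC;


Sorting by salary ASC, then id ASC for ties

7 rows:
Grace, 50000
Olivia, 70000
Carol, 70000
Quinn, 80000
Xander, 90000
Dave, 100000
Uma, 110000


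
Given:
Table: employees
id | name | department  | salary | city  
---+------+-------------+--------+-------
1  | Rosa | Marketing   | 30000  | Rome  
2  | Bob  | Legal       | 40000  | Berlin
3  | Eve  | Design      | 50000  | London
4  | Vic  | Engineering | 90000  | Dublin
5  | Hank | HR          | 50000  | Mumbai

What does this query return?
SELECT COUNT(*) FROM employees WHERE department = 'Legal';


Counting rows where department = 'Legal'
  Bob -> MATCH


1


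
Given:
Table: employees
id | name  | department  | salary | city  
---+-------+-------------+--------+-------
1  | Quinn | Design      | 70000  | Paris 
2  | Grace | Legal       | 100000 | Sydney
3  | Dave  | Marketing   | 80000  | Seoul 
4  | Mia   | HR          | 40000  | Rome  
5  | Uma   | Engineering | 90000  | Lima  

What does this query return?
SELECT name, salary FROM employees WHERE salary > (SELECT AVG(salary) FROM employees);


Subquery: AVG(salary) = 76000.0
Filtering: salary > 76000.0
  Grace (100000) -> MATCH
  Dave (80000) -> MATCH
  Uma (90000) -> MATCH


3 rows:
Grace, 100000
Dave, 80000
Uma, 90000


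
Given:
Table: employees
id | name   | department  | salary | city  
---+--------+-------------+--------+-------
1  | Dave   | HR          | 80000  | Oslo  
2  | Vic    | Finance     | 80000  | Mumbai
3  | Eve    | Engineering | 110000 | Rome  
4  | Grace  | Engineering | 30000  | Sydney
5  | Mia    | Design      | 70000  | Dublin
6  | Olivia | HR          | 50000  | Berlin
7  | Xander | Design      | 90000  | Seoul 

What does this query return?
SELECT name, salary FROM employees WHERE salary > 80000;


Filtering: salary > 80000
Matching: 2 rows

2 rows:
Eve, 110000
Xander, 90000


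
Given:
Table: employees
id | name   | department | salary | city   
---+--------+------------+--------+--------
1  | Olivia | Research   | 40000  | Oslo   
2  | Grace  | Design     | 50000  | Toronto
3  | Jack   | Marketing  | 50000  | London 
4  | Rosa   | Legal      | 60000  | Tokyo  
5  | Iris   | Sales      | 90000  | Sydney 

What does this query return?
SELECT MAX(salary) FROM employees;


Salaries: 40000, 50000, 50000, 60000, 90000
MAX = 90000

90000


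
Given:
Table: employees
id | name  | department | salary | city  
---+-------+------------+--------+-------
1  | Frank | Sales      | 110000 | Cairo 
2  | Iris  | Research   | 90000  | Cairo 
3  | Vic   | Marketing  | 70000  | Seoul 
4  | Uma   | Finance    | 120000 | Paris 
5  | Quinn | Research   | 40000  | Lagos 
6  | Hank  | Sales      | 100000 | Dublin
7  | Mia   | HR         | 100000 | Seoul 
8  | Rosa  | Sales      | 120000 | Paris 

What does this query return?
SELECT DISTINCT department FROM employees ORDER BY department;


All 'department' values (row order): Sales, Research, Marketing, Finance, Research, Sales, HR, Sales
Removing duplicates leaves 5 unique value(s).

5 values:
Finance
HR
Marketing
Research
Sales


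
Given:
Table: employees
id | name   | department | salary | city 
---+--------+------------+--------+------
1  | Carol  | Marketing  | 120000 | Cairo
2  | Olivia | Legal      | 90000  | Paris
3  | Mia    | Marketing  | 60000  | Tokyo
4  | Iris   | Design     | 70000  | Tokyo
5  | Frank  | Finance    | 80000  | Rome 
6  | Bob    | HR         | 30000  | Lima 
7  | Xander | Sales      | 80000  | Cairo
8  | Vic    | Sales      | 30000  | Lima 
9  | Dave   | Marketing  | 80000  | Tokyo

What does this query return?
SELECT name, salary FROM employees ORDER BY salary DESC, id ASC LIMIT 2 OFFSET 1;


Sort by salary DESC (id ASC tiebreak), then skip 1 and take 2
Rows 2 through 3

2 rows:
Olivia, 90000
Frank, 80000


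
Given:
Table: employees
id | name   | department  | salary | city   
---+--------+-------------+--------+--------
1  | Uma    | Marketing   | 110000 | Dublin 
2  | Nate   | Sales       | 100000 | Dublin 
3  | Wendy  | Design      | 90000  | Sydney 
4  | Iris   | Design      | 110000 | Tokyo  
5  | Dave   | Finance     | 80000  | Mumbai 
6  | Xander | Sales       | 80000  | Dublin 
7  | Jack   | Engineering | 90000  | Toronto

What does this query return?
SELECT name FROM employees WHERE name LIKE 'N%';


LIKE 'N%' matches names starting with 'N'
Matching: 1

1 rows:
Nate


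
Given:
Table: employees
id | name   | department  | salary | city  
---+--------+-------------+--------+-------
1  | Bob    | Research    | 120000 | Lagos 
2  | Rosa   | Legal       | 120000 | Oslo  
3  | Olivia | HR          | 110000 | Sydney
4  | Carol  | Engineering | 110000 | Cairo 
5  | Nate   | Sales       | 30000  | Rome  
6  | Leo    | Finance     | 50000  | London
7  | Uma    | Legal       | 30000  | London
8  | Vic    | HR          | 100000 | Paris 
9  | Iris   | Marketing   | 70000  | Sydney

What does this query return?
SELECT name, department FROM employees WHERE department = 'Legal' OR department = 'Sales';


Filtering: department = 'Legal' OR 'Sales'
Matching: 3 rows

3 rows:
Rosa, Legal
Nate, Sales
Uma, Legal


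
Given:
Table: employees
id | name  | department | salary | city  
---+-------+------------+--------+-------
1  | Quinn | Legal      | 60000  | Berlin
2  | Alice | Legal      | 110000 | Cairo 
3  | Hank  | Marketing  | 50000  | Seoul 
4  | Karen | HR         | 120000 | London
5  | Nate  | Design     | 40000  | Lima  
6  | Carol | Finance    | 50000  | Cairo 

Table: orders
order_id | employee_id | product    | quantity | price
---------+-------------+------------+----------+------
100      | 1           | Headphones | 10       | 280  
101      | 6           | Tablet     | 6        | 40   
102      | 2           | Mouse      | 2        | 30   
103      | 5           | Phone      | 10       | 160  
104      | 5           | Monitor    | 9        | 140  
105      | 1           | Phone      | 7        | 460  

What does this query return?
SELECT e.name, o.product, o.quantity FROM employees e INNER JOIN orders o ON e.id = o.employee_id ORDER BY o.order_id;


Joining employees.id = orders.employee_id:
  employee Quinn (id=1) -> order Headphones
  employee Carol (id=6) -> order Tablet
  employee Alice (id=2) -> order Mouse
  employee Nate (id=5) -> order Phone
  employee Nate (id=5) -> order Monitor
  employee Quinn (id=1) -> order Phone


6 rows:
Quinn, Headphones, 10
Carol, Tablet, 6
Alice, Mouse, 2
Nate, Phone, 10
Nate, Monitor, 9
Quinn, Phone, 7


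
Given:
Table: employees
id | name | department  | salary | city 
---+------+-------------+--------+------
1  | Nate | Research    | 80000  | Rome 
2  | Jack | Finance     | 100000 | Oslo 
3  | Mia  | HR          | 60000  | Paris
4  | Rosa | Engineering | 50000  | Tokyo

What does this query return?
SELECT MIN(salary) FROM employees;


Salaries: 80000, 100000, 60000, 50000
MIN = 50000

50000


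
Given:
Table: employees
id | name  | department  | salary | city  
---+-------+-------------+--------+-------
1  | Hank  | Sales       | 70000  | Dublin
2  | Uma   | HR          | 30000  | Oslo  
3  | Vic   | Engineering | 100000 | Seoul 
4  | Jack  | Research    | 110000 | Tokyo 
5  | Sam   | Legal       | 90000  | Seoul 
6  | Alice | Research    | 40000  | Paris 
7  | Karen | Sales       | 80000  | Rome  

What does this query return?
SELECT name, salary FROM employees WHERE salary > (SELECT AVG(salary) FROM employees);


Subquery: AVG(salary) = 74285.71
Filtering: salary > 74285.71
  Vic (100000) -> MATCH
  Jack (110000) -> MATCH
  Sam (90000) -> MATCH
  Karen (80000) -> MATCH


4 rows:
Vic, 100000
Jack, 110000
Sam, 90000
Karen, 80000


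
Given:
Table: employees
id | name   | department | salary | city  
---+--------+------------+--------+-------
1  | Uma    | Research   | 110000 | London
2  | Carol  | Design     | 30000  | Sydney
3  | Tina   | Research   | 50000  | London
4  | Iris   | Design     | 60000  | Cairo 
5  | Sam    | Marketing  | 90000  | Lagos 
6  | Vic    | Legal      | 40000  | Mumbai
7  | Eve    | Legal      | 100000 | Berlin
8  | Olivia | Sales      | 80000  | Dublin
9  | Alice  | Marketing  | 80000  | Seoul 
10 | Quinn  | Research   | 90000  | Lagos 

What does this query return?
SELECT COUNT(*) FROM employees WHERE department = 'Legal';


Counting rows where department = 'Legal'
  Vic -> MATCH
  Eve -> MATCH


2


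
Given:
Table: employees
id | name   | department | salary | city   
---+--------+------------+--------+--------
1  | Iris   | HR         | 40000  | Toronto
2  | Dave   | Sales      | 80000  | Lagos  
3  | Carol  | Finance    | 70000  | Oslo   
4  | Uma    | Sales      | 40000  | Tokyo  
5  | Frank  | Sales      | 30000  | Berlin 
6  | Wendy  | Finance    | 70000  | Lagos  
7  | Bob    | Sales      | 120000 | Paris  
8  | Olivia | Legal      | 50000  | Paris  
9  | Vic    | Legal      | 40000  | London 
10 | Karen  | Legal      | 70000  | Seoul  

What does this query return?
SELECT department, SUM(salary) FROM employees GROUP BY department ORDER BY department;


Summing salary within each department:
  Finance: 70000 + 70000 = 140000
  HR: 40000 = 40000
  Legal: 50000 + 40000 + 70000 = 160000
  Sales: 80000 + 40000 + 30000 + 120000 = 270000


4 groups:
Finance, 140000
HR, 40000
Legal, 160000
Sales, 270000


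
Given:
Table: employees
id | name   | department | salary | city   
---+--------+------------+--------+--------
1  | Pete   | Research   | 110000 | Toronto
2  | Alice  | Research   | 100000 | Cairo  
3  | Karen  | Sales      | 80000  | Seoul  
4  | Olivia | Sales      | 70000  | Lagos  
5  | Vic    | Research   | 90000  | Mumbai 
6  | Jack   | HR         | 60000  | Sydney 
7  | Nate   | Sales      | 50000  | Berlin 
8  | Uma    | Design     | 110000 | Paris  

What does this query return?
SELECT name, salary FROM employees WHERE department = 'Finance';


Filtering: department = 'Finance'
Matching rows: 0

Empty result set (0 rows)


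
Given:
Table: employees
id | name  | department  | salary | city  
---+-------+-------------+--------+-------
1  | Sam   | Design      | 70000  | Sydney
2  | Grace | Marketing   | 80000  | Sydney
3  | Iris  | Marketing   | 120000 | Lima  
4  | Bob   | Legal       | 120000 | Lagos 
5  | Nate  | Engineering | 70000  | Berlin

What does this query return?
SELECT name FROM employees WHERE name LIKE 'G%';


LIKE 'G%' matches names starting with 'G'
Matching: 1

1 rows:
Grace


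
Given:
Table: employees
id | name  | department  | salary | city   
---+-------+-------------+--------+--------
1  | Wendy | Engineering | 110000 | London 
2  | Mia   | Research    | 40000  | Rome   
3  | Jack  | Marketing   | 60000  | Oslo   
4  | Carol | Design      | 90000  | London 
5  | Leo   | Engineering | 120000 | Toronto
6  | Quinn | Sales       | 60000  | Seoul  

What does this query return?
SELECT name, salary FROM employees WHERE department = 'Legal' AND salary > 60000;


Filtering: department = 'Legal' AND salary > 60000
Matching: 0 rows

Empty result set (0 rows)


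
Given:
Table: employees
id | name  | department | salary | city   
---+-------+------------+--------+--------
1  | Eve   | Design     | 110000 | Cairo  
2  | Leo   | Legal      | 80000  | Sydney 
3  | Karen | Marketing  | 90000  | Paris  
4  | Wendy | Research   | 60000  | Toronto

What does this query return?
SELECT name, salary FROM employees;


Projecting columns: name, salary

4 rows:
Eve, 110000
Leo, 80000
Karen, 90000
Wendy, 60000


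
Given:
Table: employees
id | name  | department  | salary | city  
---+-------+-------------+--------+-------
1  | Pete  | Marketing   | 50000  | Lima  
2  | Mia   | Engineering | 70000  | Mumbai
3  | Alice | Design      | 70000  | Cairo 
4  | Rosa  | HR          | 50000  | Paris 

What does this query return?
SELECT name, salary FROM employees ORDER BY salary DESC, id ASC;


Sorting by salary DESC, then id ASC for ties

4 rows:
Mia, 70000
Alice, 70000
Pete, 50000
Rosa, 50000


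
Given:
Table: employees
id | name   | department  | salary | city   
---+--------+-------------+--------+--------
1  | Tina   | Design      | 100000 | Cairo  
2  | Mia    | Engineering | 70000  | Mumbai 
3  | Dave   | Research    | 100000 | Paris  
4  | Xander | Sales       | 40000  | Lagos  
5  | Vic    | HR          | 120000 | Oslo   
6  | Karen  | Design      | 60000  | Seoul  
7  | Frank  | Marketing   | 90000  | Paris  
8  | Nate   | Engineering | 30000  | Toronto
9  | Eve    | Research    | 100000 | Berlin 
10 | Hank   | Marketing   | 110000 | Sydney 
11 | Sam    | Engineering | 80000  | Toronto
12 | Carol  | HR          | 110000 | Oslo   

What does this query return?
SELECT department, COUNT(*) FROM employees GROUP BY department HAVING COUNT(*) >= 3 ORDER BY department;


Groups with count >= 3:
  Engineering: 3 -> PASS
  Design: 2 -> filtered out
  HR: 2 -> filtered out
  Marketing: 2 -> filtered out
  Research: 2 -> filtered out
  Sales: 1 -> filtered out


1 groups:
Engineering, 3


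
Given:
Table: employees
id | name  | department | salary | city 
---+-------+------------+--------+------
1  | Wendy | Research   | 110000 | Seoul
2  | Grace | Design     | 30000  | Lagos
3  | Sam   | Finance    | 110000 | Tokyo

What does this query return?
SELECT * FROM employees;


SELECT * returns all 3 rows with all columns

3 rows:
1, Wendy, Research, 110000, Seoul
2, Grace, Design, 30000, Lagos
3, Sam, Finance, 110000, Tokyo


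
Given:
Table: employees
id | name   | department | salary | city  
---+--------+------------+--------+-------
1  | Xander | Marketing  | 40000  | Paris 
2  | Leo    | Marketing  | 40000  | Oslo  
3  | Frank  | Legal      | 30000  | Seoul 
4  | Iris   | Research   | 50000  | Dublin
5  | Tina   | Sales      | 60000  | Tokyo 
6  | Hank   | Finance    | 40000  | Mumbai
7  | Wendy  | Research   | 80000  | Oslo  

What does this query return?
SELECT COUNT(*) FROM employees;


COUNT(*) counts all rows

7
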